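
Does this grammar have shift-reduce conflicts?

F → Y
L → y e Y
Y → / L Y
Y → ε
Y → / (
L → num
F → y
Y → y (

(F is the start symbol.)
Yes — I0: [Y → .] vs [F → . y]; I4: [F → y .] vs [Y → y . (]; I7: [Y → .] vs [Y → . / (]; I10: [Y → .] vs [Y → . / (]

Augment with F' → F and build the canonical LR(0) collection (I0 = CLOSURE({[F' → . F]}), then GOTO on every symbol after a dot until no new states appear). It has 14 states:
  I0: { [F → . Y], [F → . y], [F' → . F], [Y → . / (], [Y → . / L Y], [Y → . y (], [Y → .] }  — shift, reduce
  I1: { [L → . num], [L → . y e Y], [Y → / . (], [Y → / . L Y] }  — shift
  I2: { [F' → F .] }  — accept
  I3: { [F → Y .] }  — reduce
  I4: { [F → y .], [Y → y . (] }  — shift, reduce
  I5: { [Y → y ( .] }  — reduce
  I6: { [Y → / ( .] }  — reduce
  I7: { [Y → . / (], [Y → . / L Y], [Y → . y (], [Y → .], [Y → / L . Y] }  — shift, reduce
  I8: { [L → num .] }  — reduce
  I9: { [L → y . e Y] }  — shift
  I10: { [L → y e . Y], [Y → . / (], [Y → . / L Y], [Y → . y (], [Y → .] }  — shift, reduce
  I11: { [L → y e Y .] }  — reduce
  I12: { [Y → y . (] }  — shift
  I13: { [Y → / L Y .] }  — reduce

I0 contains reduce item [Y → .] and shift items [F → . y], [Y → . / (], [Y → . / L Y], [Y → . y (] — shift-reduce conflict.
I4 contains reduce item [F → y .] and shift item [Y → y . (] — shift-reduce conflict.
I7 contains reduce item [Y → .] and shift items [Y → . / (], [Y → . / L Y], [Y → . y (] — shift-reduce conflict.
I10 contains reduce item [Y → .] and shift items [Y → . / (], [Y → . / L Y], [Y → . y (] — shift-reduce conflict.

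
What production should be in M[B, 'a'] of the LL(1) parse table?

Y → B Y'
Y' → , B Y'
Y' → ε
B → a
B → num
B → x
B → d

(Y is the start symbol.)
B → a

To find M[B, 'a'], we find productions for B where 'a' is in the predict set (PREDICT(N → α) = (FIRST(α) \ {ε}) ∪ (FOLLOW(N) if α ⇒* ε)).

B → a: PREDICT = { 'a' }
  'a' is in predict set, so this production goes in M[B, 'a']
B → num: PREDICT = { 'num' }
B → x: PREDICT = { 'x' }
B → d: PREDICT = { 'd' }

M[B, 'a'] = B → a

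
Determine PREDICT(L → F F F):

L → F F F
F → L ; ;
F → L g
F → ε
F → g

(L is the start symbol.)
{ $, ';', 'g' }

PREDICT(L → F F F) = (FIRST(RHS) \ {ε}) ∪ (FOLLOW(L) if ε ∈ FIRST(RHS), i.e. RHS ⇒* ε)
FIRST(F) = { ';', 'g', ε }
FIRST(F F F) = { ';', 'g', ε }
ε ∈ FIRST(F F F) (the right-hand side is nullable), so add FOLLOW(L) = { $, ';', 'g' }
PREDICT(L → F F F) = { $, ';', 'g' }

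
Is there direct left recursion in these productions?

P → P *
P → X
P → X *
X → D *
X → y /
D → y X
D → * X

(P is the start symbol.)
Direct left recursion occurs when N → N α for some non-terminal N (the right-hand side begins with the left-hand side itself).

P → P *: LEFT RECURSIVE (starts with P)
P → X: starts with X
P → X *: starts with X
X → D *: starts with D
X → y /: starts with y
D → y X: starts with y
D → * X: starts with '*'

The grammar has direct left recursion on: P.

Answer: Yes, P is left-recursive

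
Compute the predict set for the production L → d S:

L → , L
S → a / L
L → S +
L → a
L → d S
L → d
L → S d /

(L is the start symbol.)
{ 'd' }

PREDICT(L → d S) = (FIRST(RHS) \ {ε}) ∪ (FOLLOW(L) if ε ∈ FIRST(RHS), i.e. RHS ⇒* ε)
FIRST(d S) = { 'd' }
ε ∉ FIRST(d S), so FOLLOW(L) is not added.
PREDICT(L → d S) = { 'd' }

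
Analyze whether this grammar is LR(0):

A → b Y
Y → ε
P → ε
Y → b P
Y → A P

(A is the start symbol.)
No. Shift-reduce conflict between [Y → .] and [A → . b Y]

A grammar is LR(0) if no state in the canonical LR(0) collection has:
  - both a shift item (dot before a terminal) and a complete item (shift-reduce conflict), or
  - two or more complete items (reduce-reduce conflict; the accept item [A' → A .] counts as a complete item here).

Augment with A' → A and build the canonical LR(0) collection (I0 = CLOSURE({[A' → . A]}), then GOTO on every symbol after a dot until no new states appear). It has 8 states:
  I0: { [A → . b Y], [A' → . A] }  — shift
  I1: { [A' → A .] }  — accept
  I2: { [A → . b Y], [A → b . Y], [Y → . A P], [Y → . b P], [Y → .] }  — shift, reduce
  I3: { [P → .], [Y → A . P] }  — reduce
  I4: { [A → b Y .] }  — reduce
  I5: { [A → . b Y], [A → b . Y], [P → .], [Y → . A P], [Y → . b P], [Y → .], [Y → b . P] }  — shift, 2 reduces
  I6: { [Y → b P .] }  — reduce
  I7: { [Y → A P .] }  — reduce

Conflict in state I2:
  Shift-reduce conflict between [Y → .] and [A → . b Y]
So the grammar is NOT LR(0).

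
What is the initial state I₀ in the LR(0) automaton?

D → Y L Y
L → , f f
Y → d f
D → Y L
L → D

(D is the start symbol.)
First, augment the grammar with D' → D
I₀ = CLOSURE({ [D' → . D] }):
  [D' → . D] has the dot before D: add [D → . Y L Y], [D → . Y L]
  [D → . Y L Y] has the dot before Y: add [Y → . d f]
No further items can be added.

I₀ = { [D → . Y L Y], [D → . Y L], [D' → . D], [Y → . d f] }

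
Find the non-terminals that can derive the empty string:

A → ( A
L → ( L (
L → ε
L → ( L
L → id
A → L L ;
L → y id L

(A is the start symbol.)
A non-terminal is nullable if it can derive ε (the empty string): either it has an ε-production, or it has a production whose right-hand side consists entirely of nullable non-terminals.

ε-productions: L → ε
So L is immediately nullable.
No further non-terminal can be added: every production for the remaining non-terminals contains a terminal or a non-nullable non-terminal.
Nullable = { 'L' }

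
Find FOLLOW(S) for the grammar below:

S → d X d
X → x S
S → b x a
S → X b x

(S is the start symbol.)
S is the start symbol, so $ ∈ FOLLOW(S).
In X → x S: S is at the end, add FOLLOW(X)

The FOLLOW sets referred to above (computed the same way, to a fixed point):
  FOLLOW(X) = { 'b', 'd' }

Taking the union: FOLLOW(S) = { $, 'b', 'd' }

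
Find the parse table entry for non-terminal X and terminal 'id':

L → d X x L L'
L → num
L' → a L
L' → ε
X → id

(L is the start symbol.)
X → id

To find M[X, 'id'], we find productions for X where 'id' is in the predict set (PREDICT(N → α) = (FIRST(α) \ {ε}) ∪ (FOLLOW(N) if α ⇒* ε)).

X → id: PREDICT = { 'id' }
  'id' is in predict set, so this production goes in M[X, 'id']

M[X, 'id'] = X → id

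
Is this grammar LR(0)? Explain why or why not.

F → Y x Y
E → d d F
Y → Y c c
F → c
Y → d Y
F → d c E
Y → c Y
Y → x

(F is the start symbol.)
A grammar is LR(0) if no state in the canonical LR(0) collection has:
  - both a shift item (dot before a terminal) and a complete item (shift-reduce conflict), or
  - two or more complete items (reduce-reduce conflict; the accept item [F' → F .] counts as a complete item here).

Augment with F' → F and build the canonical LR(0) collection (I0 = CLOSURE({[F' → . F]}), then GOTO on every symbol after a dot until no new states appear). It has 20 states:
  I0: { [F → . Y x Y], [F → . c], [F → . d c E], [F' → . F], [Y → . Y c c], [Y → . c Y], [Y → . d Y], [Y → . x] }  — shift
  I1: { [F' → F .] }  — accept
  I2: { [F → Y . x Y], [Y → Y . c c] }  — shift
  I3: { [F → c .], [Y → . Y c c], [Y → . c Y], [Y → . d Y], [Y → . x], [Y → c . Y] }  — shift, reduce
  I4: { [F → d . c E], [Y → . Y c c], [Y → . c Y], [Y → . d Y], [Y → . x], [Y → d . Y] }  — shift
  I5: { [Y → x .] }  — reduce
  I6: { [Y → Y . c c], [Y → d Y .] }  — shift, reduce
  I7: { [E → . d d F], [F → d c . E], [Y → . Y c c], [Y → . c Y], [Y → . d Y], [Y → . x], [Y → c . Y] }  — shift
  I8: { [Y → . Y c c], [Y → . c Y], [Y → . d Y], [Y → . x], [Y → d . Y] }  — shift
  I9: { [Y → . Y c c], [Y → . c Y], [Y → . d Y], [Y → . x], [Y → c . Y] }  — shift
  I10: { [Y → Y . c c], [Y → c Y .] }  — shift, reduce
  I11: { [Y → Y c . c] }  — shift
  I12: { [Y → Y c c .] }  — reduce
  I13: { [F → d c E .] }  — reduce
  I14: { [E → d . d F], [Y → . Y c c], [Y → . c Y], [Y → . d Y], [Y → . x], [Y → d . Y] }  — shift
  I15: { [E → d d . F], [F → . Y x Y], [F → . c], [F → . d c E], [Y → . Y c c], [Y → . c Y], [Y → . d Y], [Y → . x], [Y → d . Y] }  — shift
  I16: { [E → d d F .] }  — reduce
  I17: { [F → Y . x Y], [Y → Y . c c], [Y → d Y .] }  — shift, reduce
  I18: { [F → Y x . Y], [Y → . Y c c], [Y → . c Y], [Y → . d Y], [Y → . x] }  — shift
  I19: { [F → Y x Y .], [Y → Y . c c] }  — shift, reduce

Conflict in state I3:
  Shift-reduce conflict between [F → c .] and [Y → . c Y]
So the grammar is NOT LR(0).

Answer: No. Shift-reduce conflict between [F → c .] and [Y → . c Y]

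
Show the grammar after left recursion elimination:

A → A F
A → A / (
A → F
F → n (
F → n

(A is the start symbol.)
A is directly left-recursive. The standard transformation for
  A → A α₁ | ... | A α_m | β₁ | ... | β_n
is
  A  → β₁ A' | ... | β_n A'
  A' → α₁ A' | ... | α_m A' | ε

A → F becomes A → F A'
A → A F becomes A' → F A'
A → A / ( becomes A' → / ( A'
Add A' → ε

Productions for other non-terminals are unchanged:
  F → n (
  F → n

Resulting grammar:
A → F A'
A' → F A'
A' → / ( A'
A' → ε
F → n (
F → n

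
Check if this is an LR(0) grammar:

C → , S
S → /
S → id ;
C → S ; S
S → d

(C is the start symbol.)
Augment with C' → C and build the canonical LR(0) collection (I0 = CLOSURE({[C' → . C]}), then GOTO on every symbol after a dot until no new states appear). It has 11 states:
  I0: { [C → . , S], [C → . S ; S], [C' → . C], [S → . /], [S → . d], [S → . id ;] }  — shift
  I1: { [C → , . S], [S → . /], [S → . d], [S → . id ;] }  — shift
  I2: { [S → / .] }  — reduce
  I3: { [C' → C .] }  — accept
  I4: { [C → S . ; S] }  — shift
  I5: { [S → d .] }  — reduce
  I6: { [S → id . ;] }  — shift
  I7: { [S → id ; .] }  — reduce
  I8: { [C → S ; . S], [S → . /], [S → . d], [S → . id ;] }  — shift
  I9: { [C → S ; S .] }  — reduce
  I10: { [C → , S .] }  — reduce

Every state is either a pure shift/goto state or contains exactly one complete item and nothing to shift — no conflicts. The grammar is LR(0).

Answer: Yes, the grammar is LR(0)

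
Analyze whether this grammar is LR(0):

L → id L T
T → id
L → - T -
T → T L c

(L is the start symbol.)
A grammar is LR(0) if no state in the canonical LR(0) collection has:
  - both a shift item (dot before a terminal) and a complete item (shift-reduce conflict), or
  - two or more complete items (reduce-reduce conflict; the accept item [L' → L .] counts as a complete item here).

Augment with L' → L and build the canonical LR(0) collection (I0 = CLOSURE({[L' → . L]}), then GOTO on every symbol after a dot until no new states appear). It has 11 states:
  I0: { [L → . - T -], [L → . id L T], [L' → . L] }  — shift
  I1: { [L → - . T -], [T → . T L c], [T → . id] }  — shift
  I2: { [L' → L .] }  — accept
  I3: { [L → . - T -], [L → . id L T], [L → id . L T] }  — shift
  I4: { [L → id L . T], [T → . T L c], [T → . id] }  — shift
  I5: { [L → . - T -], [L → . id L T], [L → id L T .], [T → T . L c] }  — shift, reduce
  I6: { [T → id .] }  — reduce
  I7: { [T → T L . c] }  — shift
  I8: { [T → T L c .] }  — reduce
  I9: { [L → - T . -], [L → . - T -], [L → . id L T], [T → T . L c] }  — shift
  I10: { [L → - . T -], [L → - T - .], [T → . T L c], [T → . id] }  — shift, reduce

Conflict in state I5:
  Shift-reduce conflict between [L → id L T .] and [L → . - T -]
So the grammar is NOT LR(0).

Answer: No. Shift-reduce conflict between [L → id L T .] and [L → . - T -]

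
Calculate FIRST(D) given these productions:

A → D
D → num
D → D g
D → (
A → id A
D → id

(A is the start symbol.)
{ '(', 'id', 'num' }

To compute FIRST(D), examine every production with D on the left-hand side, reading each right-hand side left to right until a non-nullable symbol is reached.

From D → num:
  - num is a terminal: add 'num' and stop
From D → D g:
  - D is the symbol being defined: contributes nothing new
    D is not nullable, so stop
From D → (:
  - '(' is a terminal: add '(' and stop
From D → id:
  - id is a terminal: add 'id' and stop

Collecting: FIRST(D) = { '(', 'id', 'num' }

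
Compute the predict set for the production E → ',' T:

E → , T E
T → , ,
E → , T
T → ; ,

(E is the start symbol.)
PREDICT(E → ',' T) = (FIRST(RHS) \ {ε}) ∪ (FOLLOW(E) if ε ∈ FIRST(RHS), i.e. RHS ⇒* ε)
FIRST(',' T) = { ',' }
ε ∉ FIRST(',' T), so FOLLOW(E) is not added.
PREDICT(E → ',' T) = { ',' }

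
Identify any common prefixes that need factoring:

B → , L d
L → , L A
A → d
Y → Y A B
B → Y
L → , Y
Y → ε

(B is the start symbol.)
Yes, L has productions with common prefix ','

Left-factoring is needed when two productions for the same non-terminal
share a common prefix on the right-hand side.

Productions for B:
  B → , L d
  B → Y
Productions for L:
  L → , L A
  L → , Y
Productions for Y:
  Y → Y A B
  Y → ε

Found common prefix ',' in productions for L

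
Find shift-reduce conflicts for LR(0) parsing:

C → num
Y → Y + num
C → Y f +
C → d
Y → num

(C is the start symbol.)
No shift-reduce conflicts

Augment with C' → C and build the canonical LR(0) collection (I0 = CLOSURE({[C' → . C]}), then GOTO on every symbol after a dot until no new states appear). It has 9 states:
  I0: { [C → . Y f +], [C → . d], [C → . num], [C' → . C], [Y → . Y + num], [Y → . num] }  — shift
  I1: { [C' → C .] }  — accept
  I2: { [C → Y . f +], [Y → Y . + num] }  — shift
  I3: { [C → d .] }  — reduce
  I4: { [C → num .], [Y → num .] }  — 2 reduces
  I5: { [Y → Y + . num] }  — shift
  I6: { [C → Y f . +] }  — shift
  I7: { [C → Y f + .] }  — reduce
  I8: { [Y → Y + num .] }  — reduce

No state contains both a complete item and a shift item.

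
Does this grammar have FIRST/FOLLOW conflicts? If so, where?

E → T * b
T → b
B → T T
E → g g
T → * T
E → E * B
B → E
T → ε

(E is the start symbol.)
A FIRST/FOLLOW conflict occurs when a non-terminal N has a nullable alternative N → β (β ⇒* ε) and another alternative N → α with FIRST(α) ∩ FOLLOW(N) ≠ ∅: on such a lookahead the parser cannot decide between expanding α and letting N vanish via β.

Nullable non-terminals: B, T.
FIRST sets used below: FIRST(T) = { '*', 'b', ε }, FIRST(E) = { '*', 'b', 'g' }

B: nullable alternative(s) B → T T; FOLLOW(B) = { $, '*' }
  B → T T: FIRST \ {ε} = { '*', 'b' } — this is the only nullable alternative, skip
  B → E: FIRST \ {ε} = { '*', 'b', 'g' } — overlaps FOLLOW(B) on { '*' }: CONFLICT

T: nullable alternative(s) T → ε; FOLLOW(T) = { $, '*', 'b' }
  T → b: FIRST \ {ε} = { 'b' } — overlaps FOLLOW(T) on { 'b' }: CONFLICT
  T → * T: FIRST \ {ε} = { '*' } — overlaps FOLLOW(T) on { '*' }: CONFLICT
  T → ε: FIRST \ {ε} = { } — this is the only nullable alternative, skip

E has no nullable alternative, so no FIRST/FOLLOW check is needed there.

So the grammar has 3 FIRST/FOLLOW conflicts (marked CONFLICT above).

Answer: Yes. T → b with FOLLOW(T) on { 'b' }; T → '*' T with FOLLOW(T) on { '*' }; B → E with FOLLOW(B) on { '*' }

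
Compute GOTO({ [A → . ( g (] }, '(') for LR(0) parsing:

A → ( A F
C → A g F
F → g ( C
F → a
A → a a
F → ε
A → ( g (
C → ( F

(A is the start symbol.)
GOTO(I, '(') = CLOSURE({ [A → αX.β] : [A → α.Xβ] ∈ I, X = '(' })

Items with dot before '(', with the dot advanced:
  [A → . ( g (] → [A → ( . g (]
Closure adds nothing (no advanced item has the dot before a non-terminal).

GOTO = { [A → ( . g (] }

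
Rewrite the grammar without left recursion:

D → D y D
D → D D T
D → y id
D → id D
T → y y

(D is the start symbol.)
D is directly left-recursive. The standard transformation for
  A → A α₁ | ... | A α_m | β₁ | ... | β_n
is
  A  → β₁ A' | ... | β_n A'
  A' → α₁ A' | ... | α_m A' | ε

D → y id becomes D → y id D'
D → id D becomes D → id D D'
D → D y D becomes D' → y D D'
D → D D T becomes D' → D T D'
Add D' → ε

Productions for other non-terminals are unchanged:
  T → y y

Resulting grammar:
D → y id D'
D → id D D'
D' → y D D'
D' → D T D'
D' → ε
T → y y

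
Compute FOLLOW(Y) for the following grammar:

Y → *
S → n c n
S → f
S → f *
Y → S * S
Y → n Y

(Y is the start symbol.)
{ $ }

To compute FOLLOW(Y), find every occurrence of Y on a right-hand side N → α Y β: add FIRST(β) \ {ε}, and if β is empty or nullable also add FOLLOW(N). Iterate to a fixed point.

Y is the start symbol, so $ ∈ FOLLOW(Y).
In Y → n Y: Y is at the end; this adds FOLLOW(Y) to itself — nothing new

Taking the union: FOLLOW(Y) = { $ }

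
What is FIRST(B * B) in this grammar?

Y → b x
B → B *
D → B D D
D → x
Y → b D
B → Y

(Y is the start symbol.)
FIRST sets of the non-terminals involved (from the grammar, by fixed-point iteration):
  FIRST(B) = { 'b' }

To compute FIRST(B * B), process the symbols left to right:
Symbol B is a non-terminal. Add FIRST(B) \ {ε} = { 'b' }
B is not nullable (ε ∉ FIRST(B)), so stop here.
FIRST(B * B) = { 'b' }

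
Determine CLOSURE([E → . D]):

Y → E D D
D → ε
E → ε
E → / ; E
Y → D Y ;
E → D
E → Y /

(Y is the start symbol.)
To compute CLOSURE, for each item [A → α.Bβ] where B is a non-terminal, add [B → .γ] for all productions B → γ; repeat for the newly added items until nothing changes.

Start with: [E → . D]
  [E → . D] has the dot before D: add [D → .]
No further items can be added.

CLOSURE = { [D → .], [E → . D] }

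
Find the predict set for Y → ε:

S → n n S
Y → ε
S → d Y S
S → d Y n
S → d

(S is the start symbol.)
PREDICT(Y → ε) = (FIRST(RHS) \ {ε}) ∪ (FOLLOW(Y) if ε ∈ FIRST(RHS), i.e. RHS ⇒* ε)
The right-hand side is ε (FIRST(ε) = { ε }), so the predict set is FOLLOW(Y) = { 'd', 'n' }
PREDICT(Y → ε) = { 'd', 'n' }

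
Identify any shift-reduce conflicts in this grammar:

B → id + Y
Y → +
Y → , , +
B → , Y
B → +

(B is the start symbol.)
Augment with B' → B and build the canonical LR(0) collection (I0 = CLOSURE({[B' → . B]}), then GOTO on every symbol after a dot until no new states appear). It has 12 states:
  I0: { [B → . +], [B → . , Y], [B → . id + Y], [B' → . B] }  — shift
  I1: { [B → + .] }  — reduce
  I2: { [B → , . Y], [Y → . +], [Y → . , , +] }  — shift
  I3: { [B' → B .] }  — accept
  I4: { [B → id . + Y] }  — shift
  I5: { [B → id + . Y], [Y → . +], [Y → . , , +] }  — shift
  I6: { [Y → + .] }  — reduce
  I7: { [Y → , . , +] }  — shift
  I8: { [B → id + Y .] }  — reduce
  I9: { [Y → , , . +] }  — shift
  I10: { [Y → , , + .] }  — reduce
  I11: { [B → , Y .] }  — reduce

No state contains both a complete item and a shift item.

Answer: No shift-reduce conflicts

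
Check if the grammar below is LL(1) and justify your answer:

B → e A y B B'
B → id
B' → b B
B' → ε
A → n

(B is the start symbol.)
No. Predict set conflict for B': { 'b' }

Relevant sets:
  FOLLOW(B') = { $, 'b' }

For B:
  PREDICT(B → e A y B B') = { 'e' }
  PREDICT(B → id) = { 'id' }
For B':
  PREDICT(B' → b B) = { 'b' }
  PREDICT(B' → ε) = { $, 'b' }
A has a single production, so nothing to check there.

Conflict found: Predict set conflict for B': { 'b' }
The grammar is NOT LL(1).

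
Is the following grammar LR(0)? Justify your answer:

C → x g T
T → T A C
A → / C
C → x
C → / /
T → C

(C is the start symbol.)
Augment with C' → C and build the canonical LR(0) collection (I0 = CLOSURE({[C' → . C]}), then GOTO on every symbol after a dot until no new states appear). It has 12 states:
  I0: { [C → . / /], [C → . x g T], [C → . x], [C' → . C] }  — shift
  I1: { [C → / . /] }  — shift
  I2: { [C' → C .] }  — accept
  I3: { [C → x . g T], [C → x .] }  — shift, reduce
  I4: { [C → . / /], [C → . x g T], [C → . x], [C → x g . T], [T → . C], [T → . T A C] }  — shift
  I5: { [T → C .] }  — reduce
  I6: { [A → . / C], [C → x g T .], [T → T . A C] }  — shift, reduce
  I7: { [A → / . C], [C → . / /], [C → . x g T], [C → . x] }  — shift
  I8: { [C → . / /], [C → . x g T], [C → . x], [T → T A . C] }  — shift
  I9: { [T → T A C .] }  — reduce
  I10: { [A → / C .] }  — reduce
  I11: { [C → / / .] }  — reduce

Conflict in state I3:
  Shift-reduce conflict between [C → x .] and [C → x . g T]
So the grammar is NOT LR(0).

Answer: No. Shift-reduce conflict between [C → x .] and [C → x . g T]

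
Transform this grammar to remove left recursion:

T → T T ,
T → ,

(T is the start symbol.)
T is directly left-recursive. The standard transformation for
  A → A α₁ | ... | A α_m | β₁ | ... | β_n
is
  A  → β₁ A' | ... | β_n A'
  A' → α₁ A' | ... | α_m A' | ε

T → , becomes T → , T'
T → T T , becomes T' → T , T'
Add T' → ε

Resulting grammar:
T → , T'
T' → T , T'
T' → ε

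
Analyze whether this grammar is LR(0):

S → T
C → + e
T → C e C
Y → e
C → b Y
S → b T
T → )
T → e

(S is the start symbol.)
A grammar is LR(0) if no state in the canonical LR(0) collection has:
  - both a shift item (dot before a terminal) and a complete item (shift-reduce conflict), or
  - two or more complete items (reduce-reduce conflict; the accept item [S' → S .] counts as a complete item here).

Augment with S' → S and build the canonical LR(0) collection (I0 = CLOSURE({[S' → . S]}), then GOTO on every symbol after a dot until no new states appear). It has 16 states:
  I0: { [C → . + e], [C → . b Y], [S → . T], [S → . b T], [S' → . S], [T → . )], [T → . C e C], [T → . e] }  — shift
  I1: { [T → ) .] }  — reduce
  I2: { [C → + . e] }  — shift
  I3: { [T → C . e C] }  — shift
  I4: { [S' → S .] }  — accept
  I5: { [S → T .] }  — reduce
  I6: { [C → . + e], [C → . b Y], [C → b . Y], [S → b . T], [T → . )], [T → . C e C], [T → . e], [Y → . e] }  — shift
  I7: { [T → e .] }  — reduce
  I8: { [S → b T .] }  — reduce
  I9: { [C → b Y .] }  — reduce
  I10: { [C → b . Y], [Y → . e] }  — shift
  I11: { [T → e .], [Y → e .] }  — 2 reduces
  I12: { [Y → e .] }  — reduce
  I13: { [C → . + e], [C → . b Y], [T → C e . C] }  — shift
  I14: { [T → C e C .] }  — reduce
  I15: { [C → + e .] }  — reduce

Conflict in state I11:
  Reduce-reduce conflict: [T → e .] and [Y → e .]
So the grammar is NOT LR(0).

Answer: No. Reduce-reduce conflict: [T → e .] and [Y → e .]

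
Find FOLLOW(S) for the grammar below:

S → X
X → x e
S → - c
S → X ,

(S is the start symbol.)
S is the start symbol, so $ ∈ FOLLOW(S).
S does not occur on any right-hand side.

Taking the union: FOLLOW(S) = { $ }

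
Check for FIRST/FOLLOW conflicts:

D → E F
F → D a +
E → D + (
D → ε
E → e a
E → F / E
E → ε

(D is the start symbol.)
A FIRST/FOLLOW conflict occurs when a non-terminal N has a nullable alternative N → β (β ⇒* ε) and another alternative N → α with FIRST(α) ∩ FOLLOW(N) ≠ ∅: on such a lookahead the parser cannot decide between expanding α and letting N vanish via β.

Nullable non-terminals: D, E.
FIRST sets used below: FIRST(E) = { '+', 'a', 'e', ε }, FIRST(F) = { '+', 'a', 'e' }, FIRST(D) = { '+', 'a', 'e', ε }

D: nullable alternative(s) D → ε; FOLLOW(D) = { $, '+', 'a' }
  D → E F: FIRST \ {ε} = { '+', 'a', 'e' } — overlaps FOLLOW(D) on { '+', 'a' }: CONFLICT
  D → ε: FIRST \ {ε} = { } — this is the only nullable alternative, skip

E: nullable alternative(s) E → ε; FOLLOW(E) = { '+', 'a', 'e' }
  E → D + (: FIRST \ {ε} = { '+', 'a', 'e' } — overlaps FOLLOW(E) on { '+', 'a', 'e' }: CONFLICT
  E → e a: FIRST \ {ε} = { 'e' } — overlaps FOLLOW(E) on { 'e' }: CONFLICT
  E → F / E: FIRST \ {ε} = { '+', 'a', 'e' } — overlaps FOLLOW(E) on { '+', 'a', 'e' }: CONFLICT
  E → ε: FIRST \ {ε} = { } — this is the only nullable alternative, skip

F has no nullable alternative, so no FIRST/FOLLOW check is needed there.

So the grammar has 4 FIRST/FOLLOW conflicts (marked CONFLICT above).

Answer: Yes. D → E F with FOLLOW(D) on { '+', 'a' }; E → D '+' '(' with FOLLOW(E) on { '+', 'a', 'e' }; E → e a with FOLLOW(E) on { 'e' }; E → F '/' E with FOLLOW(E) on { '+', 'a', 'e' }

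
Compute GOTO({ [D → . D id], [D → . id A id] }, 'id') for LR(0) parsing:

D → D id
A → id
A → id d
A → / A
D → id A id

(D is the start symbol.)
{ [A → . / A], [A → . id d], [A → . id], [D → id . A id] }

GOTO(I, 'id') = CLOSURE({ [A → αX.β] : [A → α.Xβ] ∈ I, X = 'id' })

Items with dot before 'id', with the dot advanced:
  [D → . id A id] → [D → id . A id]
Closure of the advanced items:
  [D → id . A id] has the dot before A: add [A → . id], [A → . id d], [A → . / A]

GOTO = { [A → . / A], [A → . id d], [A → . id], [D → id . A id] }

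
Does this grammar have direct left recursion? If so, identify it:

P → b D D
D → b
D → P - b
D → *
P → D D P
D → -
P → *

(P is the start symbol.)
P → b D D: starts with b
D → b: starts with b
D → P - b: starts with P
D → *: starts with '*'
P → D D P: starts with D
D → -: starts with '-'
P → *: starts with '*'

No direct left recursion found.

Answer: No direct left recursion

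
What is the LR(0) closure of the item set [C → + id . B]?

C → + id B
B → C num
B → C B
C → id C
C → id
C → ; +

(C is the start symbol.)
{ [B → . C B], [B → . C num], [C → + id . B], [C → . + id B], [C → . ; +], [C → . id C], [C → . id] }

To compute CLOSURE, for each item [A → α.Bβ] where B is a non-terminal, add [B → .γ] for all productions B → γ; repeat for the newly added items until nothing changes.

Start with: [C → + id . B]
  [C → + id . B] has the dot before B: add [B → . C num], [B → . C B]
  [B → . C num] has the dot before C: add [C → . + id B], [C → . id C], [C → . id], [C → . ; +]
No further items can be added.

CLOSURE = { [B → . C B], [B → . C num], [C → + id . B], [C → . + id B], [C → . ; +], [C → . id C], [C → . id] }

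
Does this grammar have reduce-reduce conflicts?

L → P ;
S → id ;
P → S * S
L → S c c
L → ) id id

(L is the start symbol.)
A reduce-reduce conflict occurs when an LR(0) state has two complete items [A → α .] and [B → β .] — both call for a reduction, and with no lookahead the parser cannot choose between them.

Augment with L' → L and build the canonical LR(0) collection (I0 = CLOSURE({[L' → . L]}), then GOTO on every symbol after a dot until no new states appear). It has 14 states:
  I0: { [L → . ) id id], [L → . P ;], [L → . S c c], [L' → . L], [P → . S * S], [S → . id ;] }  — shift
  I1: { [L → ) . id id] }  — shift
  I2: { [L' → L .] }  — accept
  I3: { [L → P . ;] }  — shift
  I4: { [L → S . c c], [P → S . * S] }  — shift
  I5: { [S → id . ;] }  — shift
  I6: { [S → id ; .] }  — reduce
  I7: { [P → S * . S], [S → . id ;] }  — shift
  I8: { [L → S c . c] }  — shift
  I9: { [L → S c c .] }  — reduce
  I10: { [P → S * S .] }  — reduce
  I11: { [L → P ; .] }  — reduce
  I12: { [L → ) id . id] }  — shift
  I13: { [L → ) id id .] }  — reduce

No state contains more than one complete item.

Answer: No reduce-reduce conflicts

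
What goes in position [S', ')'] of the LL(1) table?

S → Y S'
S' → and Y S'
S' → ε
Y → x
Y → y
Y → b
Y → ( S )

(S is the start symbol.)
S' → ε

To find M[S', ')'], we find productions for S' where ')' is in the predict set (PREDICT(N → α) = (FIRST(α) \ {ε}) ∪ (FOLLOW(N) if α ⇒* ε)).

Relevant sets:
  FOLLOW(S') = { $, ')' }

S' → and Y S': PREDICT = { 'and' }
S' → ε: PREDICT = { $, ')' }
  ')' is in predict set, so this production goes in M[S', ')']

M[S', ')'] = S' → ε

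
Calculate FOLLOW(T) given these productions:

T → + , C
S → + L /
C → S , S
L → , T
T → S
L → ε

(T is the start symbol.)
T is the start symbol, so $ ∈ FOLLOW(T).
In L → , T: T is at the end, add FOLLOW(L)

The FOLLOW sets referred to above (computed the same way, to a fixed point):
  FOLLOW(L) = { '/' }

Taking the union: FOLLOW(T) = { $, '/' }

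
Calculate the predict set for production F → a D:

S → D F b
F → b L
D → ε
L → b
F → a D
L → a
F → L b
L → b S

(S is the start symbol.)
{ 'a' }

PREDICT(F → a D) = (FIRST(RHS) \ {ε}) ∪ (FOLLOW(F) if ε ∈ FIRST(RHS), i.e. RHS ⇒* ε)
FIRST(a D) = { 'a' }
ε ∉ FIRST(a D), so FOLLOW(F) is not added.
PREDICT(F → a D) = { 'a' }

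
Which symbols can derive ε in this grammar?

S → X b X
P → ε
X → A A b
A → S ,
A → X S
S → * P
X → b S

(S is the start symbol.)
A non-terminal is nullable if it can derive ε (the empty string): either it has an ε-production, or it has a production whose right-hand side consists entirely of nullable non-terminals.

ε-productions: P → ε
So P is immediately nullable.
No further non-terminal can be added: every production for the remaining non-terminals contains a terminal or a non-nullable non-terminal.
Nullable = { 'P' }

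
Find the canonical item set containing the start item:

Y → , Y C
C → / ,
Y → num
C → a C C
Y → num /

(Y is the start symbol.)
{ [Y → . , Y C], [Y → . num /], [Y → . num], [Y' → . Y] }

First, augment the grammar with Y' → Y
I₀ = CLOSURE({ [Y' → . Y] }):
  [Y' → . Y] has the dot before Y: add [Y → . , Y C], [Y → . num], [Y → . num /]
No further items can be added.

I₀ = { [Y → . , Y C], [Y → . num /], [Y → . num], [Y' → . Y] }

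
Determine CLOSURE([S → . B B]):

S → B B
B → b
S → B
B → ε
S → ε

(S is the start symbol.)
{ [B → . b], [B → .], [S → . B B] }

To compute CLOSURE, for each item [A → α.Bβ] where B is a non-terminal, add [B → .γ] for all productions B → γ; repeat for the newly added items until nothing changes.

Start with: [S → . B B]
  [S → . B B] has the dot before B: add [B → . b], [B → .]
No further items can be added.

CLOSURE = { [B → . b], [B → .], [S → . B B] }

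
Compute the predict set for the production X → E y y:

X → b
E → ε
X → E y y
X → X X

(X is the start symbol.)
{ 'y' }

PREDICT(X → E y y) = (FIRST(RHS) \ {ε}) ∪ (FOLLOW(X) if ε ∈ FIRST(RHS), i.e. RHS ⇒* ε)
FIRST(E) = { ε }
FIRST(E y y) = { 'y' }
ε ∉ FIRST(E y y), so FOLLOW(X) is not added.
PREDICT(X → E y y) = { 'y' }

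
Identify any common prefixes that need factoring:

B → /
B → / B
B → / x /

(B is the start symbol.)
Left-factoring is needed when two productions for the same non-terminal
share a common prefix on the right-hand side.

Productions for B:
  B → /
  B → / B
  B → / x /

Found common prefix '/' in productions for B

Answer: Yes, B has productions with common prefix '/'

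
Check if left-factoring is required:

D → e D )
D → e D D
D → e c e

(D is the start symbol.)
Yes, D has productions with common prefix 'e'

Left-factoring is needed when two productions for the same non-terminal
share a common prefix on the right-hand side.

Productions for D:
  D → e D )
  D → e D D
  D → e c e

Found common prefix 'e' in productions for D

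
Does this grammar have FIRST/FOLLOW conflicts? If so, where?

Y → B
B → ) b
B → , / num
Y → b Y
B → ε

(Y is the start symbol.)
No FIRST/FOLLOW conflicts.

A FIRST/FOLLOW conflict occurs when a non-terminal N has a nullable alternative N → β (β ⇒* ε) and another alternative N → α with FIRST(α) ∩ FOLLOW(N) ≠ ∅: on such a lookahead the parser cannot decide between expanding α and letting N vanish via β.

Nullable non-terminals: B, Y.
FIRST sets used below: FIRST(B) = { ')', ',', ε }

B: nullable alternative(s) B → ε; FOLLOW(B) = { $ }
  B → ) b: FIRST \ {ε} = { ')' } — disjoint from FOLLOW(B)
  B → , / num: FIRST \ {ε} = { ',' } — disjoint from FOLLOW(B)
  B → ε: FIRST \ {ε} = { } — this is the only nullable alternative, skip

Y: nullable alternative(s) Y → B; FOLLOW(Y) = { $ }
  Y → B: FIRST \ {ε} = { ')', ',' } — this is the only nullable alternative, skip
  Y → b Y: FIRST \ {ε} = { 'b' } — disjoint from FOLLOW(Y)

No FIRST/FOLLOW conflicts found.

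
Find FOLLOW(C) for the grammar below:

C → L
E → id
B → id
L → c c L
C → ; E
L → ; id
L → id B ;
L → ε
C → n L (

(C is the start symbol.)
C is the start symbol, so $ ∈ FOLLOW(C).
C does not occur on any right-hand side.

Taking the union: FOLLOW(C) = { $ }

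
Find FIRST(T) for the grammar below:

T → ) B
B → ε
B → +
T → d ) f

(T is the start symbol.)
{ ')', 'd' }

From T → ) B:
  - ')' is a terminal: add ')' and stop
From T → d ) f:
  - d is a terminal: add 'd' and stop

Collecting: FIRST(T) = { ')', 'd' }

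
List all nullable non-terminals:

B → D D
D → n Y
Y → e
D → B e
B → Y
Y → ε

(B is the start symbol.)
{ 'B', 'Y' }

ε-productions: Y → ε
So Y is immediately nullable.
B → Y: every symbol on the right is nullable, so B is nullable too.
No further non-terminal can be added: every production for the remaining non-terminals contains a terminal or a non-nullable non-terminal.
Nullable = { 'B', 'Y' }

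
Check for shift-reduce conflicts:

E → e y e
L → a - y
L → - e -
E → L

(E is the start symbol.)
A shift-reduce conflict occurs when an LR(0) state has both:
  - a complete (reduce) item [A → α .] (dot at the end), and
  - a shift item [B → β . c γ] (dot before a terminal).

Augment with E' → E and build the canonical LR(0) collection (I0 = CLOSURE({[E' → . E]}), then GOTO on every symbol after a dot until no new states appear). It has 12 states:
  I0: { [E → . L], [E → . e y e], [E' → . E], [L → . - e -], [L → . a - y] }  — shift
  I1: { [L → - . e -] }  — shift
  I2: { [E' → E .] }  — accept
  I3: { [E → L .] }  — reduce
  I4: { [L → a . - y] }  — shift
  I5: { [E → e . y e] }  — shift
  I6: { [E → e y . e] }  — shift
  I7: { [E → e y e .] }  — reduce
  I8: { [L → a - . y] }  — shift
  I9: { [L → a - y .] }  — reduce
  I10: { [L → - e . -] }  — shift
  I11: { [L → - e - .] }  — reduce

No state contains both a complete item and a shift item.

Answer: No shift-reduce conflicts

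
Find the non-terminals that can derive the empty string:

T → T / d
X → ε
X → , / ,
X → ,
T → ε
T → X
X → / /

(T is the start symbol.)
{ 'T', 'X' }

ε-productions: X → ε, T → ε
So X, T are immediately nullable.
Every non-terminal is now nullable.
Nullable = { 'T', 'X' }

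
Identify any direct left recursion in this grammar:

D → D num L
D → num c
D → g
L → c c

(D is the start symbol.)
Yes, D is left-recursive

Direct left recursion occurs when N → N α for some non-terminal N (the right-hand side begins with the left-hand side itself).

D → D num L: LEFT RECURSIVE (starts with D)
D → num c: starts with num
D → g: starts with g
L → c c: starts with c

The grammar has direct left recursion on: D.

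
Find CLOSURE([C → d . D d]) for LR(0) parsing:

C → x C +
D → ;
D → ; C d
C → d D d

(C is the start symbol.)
To compute CLOSURE, for each item [A → α.Bβ] where B is a non-terminal, add [B → .γ] for all productions B → γ; repeat for the newly added items until nothing changes.

Start with: [C → d . D d]
  [C → d . D d] has the dot before D: add [D → . ;], [D → . ; C d]
No further items can be added.

CLOSURE = { [C → d . D d], [D → . ; C d], [D → . ;] }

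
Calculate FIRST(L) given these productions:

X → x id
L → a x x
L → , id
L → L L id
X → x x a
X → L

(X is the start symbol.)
{ ',', 'a' }

To compute FIRST(L), examine every production with L on the left-hand side, reading each right-hand side left to right until a non-nullable symbol is reached.

From L → a x x:
  - a is a terminal: add 'a' and stop
From L → , id:
  - ',' is a terminal: add ',' and stop
From L → L L id:
  - L is the symbol being defined: contributes nothing new
    L is not nullable, so stop

Collecting: FIRST(L) = { ',', 'a' }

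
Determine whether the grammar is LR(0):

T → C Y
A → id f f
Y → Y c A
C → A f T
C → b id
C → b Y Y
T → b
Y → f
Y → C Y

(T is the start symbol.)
No. Shift-reduce conflict between [T → b .] and [A → . id f f]

A grammar is LR(0) if no state in the canonical LR(0) collection has:
  - both a shift item (dot before a terminal) and a complete item (shift-reduce conflict), or
  - two or more complete items (reduce-reduce conflict; the accept item [T' → T .] counts as a complete item here).

Augment with T' → T and build the canonical LR(0) collection (I0 = CLOSURE({[T' → . T]}), then GOTO on every symbol after a dot until no new states appear). It has 20 states:
  I0: { [A → . id f f], [C → . A f T], [C → . b Y Y], [C → . b id], [T → . C Y], [T → . b], [T' → . T] }  — shift
  I1: { [C → A . f T] }  — shift
  I2: { [A → . id f f], [C → . A f T], [C → . b Y Y], [C → . b id], [T → C . Y], [Y → . C Y], [Y → . Y c A], [Y → . f] }  — shift
  I3: { [T' → T .] }  — accept
  I4: { [A → . id f f], [C → . A f T], [C → . b Y Y], [C → . b id], [C → b . Y Y], [C → b . id], [T → b .], [Y → . C Y], [Y → . Y c A], [Y → . f] }  — shift, reduce
  I5: { [A → id . f f] }  — shift
  I6: { [A → id f . f] }  — shift
  I7: { [A → id f f .] }  — reduce
  I8: { [A → . id f f], [C → . A f T], [C → . b Y Y], [C → . b id], [Y → . C Y], [Y → . Y c A], [Y → . f], [Y → C . Y] }  — shift
  I9: { [A → . id f f], [C → . A f T], [C → . b Y Y], [C → . b id], [C → b Y . Y], [Y → . C Y], [Y → . Y c A], [Y → . f], [Y → Y . c A] }  — shift
  I10: { [A → . id f f], [C → . A f T], [C → . b Y Y], [C → . b id], [C → b . Y Y], [C → b . id], [Y → . C Y], [Y → . Y c A], [Y → . f] }  — shift
  I11: { [Y → f .] }  — reduce
  I12: { [A → id . f f], [C → b id .] }  — shift, reduce
  I13: { [C → b Y Y .], [Y → Y . c A] }  — shift, reduce
  I14: { [A → . id f f], [Y → Y c . A] }  — shift
  I15: { [Y → Y c A .] }  — reduce
  I16: { [Y → C Y .], [Y → Y . c A] }  — shift, reduce
  I17: { [T → C Y .], [Y → Y . c A] }  — shift, reduce
  I18: { [A → . id f f], [C → . A f T], [C → . b Y Y], [C → . b id], [C → A f . T], [T → . C Y], [T → . b] }  — shift
  I19: { [C → A f T .] }  — reduce

Conflict in state I4:
  Shift-reduce conflict between [T → b .] and [A → . id f f]
So the grammar is NOT LR(0).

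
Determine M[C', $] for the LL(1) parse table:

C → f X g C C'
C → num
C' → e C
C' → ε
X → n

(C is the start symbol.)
To find M[C', $], we find productions for C' where $ is in the predict set (PREDICT(N → α) = (FIRST(α) \ {ε}) ∪ (FOLLOW(N) if α ⇒* ε)).

Relevant sets:
  FOLLOW(C') = { $, 'e' }

C' → e C: PREDICT = { 'e' }
C' → ε: PREDICT = { $, 'e' }
  $ is in predict set, so this production goes in M[C', $]

M[C', $] = C' → ε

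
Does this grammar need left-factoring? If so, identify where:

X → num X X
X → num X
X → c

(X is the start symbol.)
Yes, X has productions with common prefix 'num X'

Left-factoring is needed when two productions for the same non-terminal
share a common prefix on the right-hand side.

Productions for X:
  X → num X X
  X → num X
  X → c

Found common prefix 'num X' in productions for X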